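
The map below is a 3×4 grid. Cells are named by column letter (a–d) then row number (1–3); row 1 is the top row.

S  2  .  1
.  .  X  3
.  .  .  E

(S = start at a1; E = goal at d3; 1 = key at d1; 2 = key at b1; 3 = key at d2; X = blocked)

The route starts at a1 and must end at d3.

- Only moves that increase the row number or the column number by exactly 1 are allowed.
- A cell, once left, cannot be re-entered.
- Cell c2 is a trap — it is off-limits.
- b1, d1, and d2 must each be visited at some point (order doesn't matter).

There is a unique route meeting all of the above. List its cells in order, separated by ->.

a1 -> b1 -> c1 -> d1 -> d2 -> d3

Moves only go right or down, so the column and row indices never decrease.
Route from a1: right 3 to d1, down 2 to d3 — 5 moves in all.
Check: all required cells visited.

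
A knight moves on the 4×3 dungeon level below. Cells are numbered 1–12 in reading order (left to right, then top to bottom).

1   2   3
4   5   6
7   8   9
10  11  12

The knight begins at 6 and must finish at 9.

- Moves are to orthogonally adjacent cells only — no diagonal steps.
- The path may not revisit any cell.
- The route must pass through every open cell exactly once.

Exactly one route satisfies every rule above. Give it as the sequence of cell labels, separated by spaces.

6 3 2 1 4 5 8 7 10 11 12 9

Need to visit all 12 open cells exactly once, starting at 6 and ending at 9.
Cell 1 has only two open neighbours (4 and 2), so the path must pass straight through it: one of those is the cell it's entered from and the other is where it exits.
Route from 6: up 1 to 3, left 2 to 1, down 1 to 4, right 1 to 5, down 1 to 8, left 1 to 7, down 1 to 10, right 2 to 12, up 1 to 9 — 11 moves in all.
Check: all 12 open cells covered.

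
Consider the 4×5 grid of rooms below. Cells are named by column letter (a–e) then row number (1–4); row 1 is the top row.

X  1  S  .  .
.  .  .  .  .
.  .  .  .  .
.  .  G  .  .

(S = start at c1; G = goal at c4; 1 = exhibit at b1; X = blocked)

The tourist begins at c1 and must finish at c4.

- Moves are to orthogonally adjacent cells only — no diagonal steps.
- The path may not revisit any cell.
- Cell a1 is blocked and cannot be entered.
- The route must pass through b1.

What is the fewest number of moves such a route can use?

5

Any route passes through b1 somewhere between c1 and c4. Summing Manhattan distances along the two legs (c1 → b1 → c4) gives a lower bound of 1 + 4 = 5 moves.
A route of 5 moves achieves this: c1 → b1 → b2 → b3 → b4 → c4.
Since 5 matches the lower bound, it is optimal.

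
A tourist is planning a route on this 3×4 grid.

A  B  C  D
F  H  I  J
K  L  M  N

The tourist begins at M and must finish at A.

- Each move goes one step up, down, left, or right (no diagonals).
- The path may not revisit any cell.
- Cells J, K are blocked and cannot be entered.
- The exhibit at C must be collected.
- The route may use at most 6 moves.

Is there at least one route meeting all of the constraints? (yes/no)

One route that works: M → I → C → B → A.

yes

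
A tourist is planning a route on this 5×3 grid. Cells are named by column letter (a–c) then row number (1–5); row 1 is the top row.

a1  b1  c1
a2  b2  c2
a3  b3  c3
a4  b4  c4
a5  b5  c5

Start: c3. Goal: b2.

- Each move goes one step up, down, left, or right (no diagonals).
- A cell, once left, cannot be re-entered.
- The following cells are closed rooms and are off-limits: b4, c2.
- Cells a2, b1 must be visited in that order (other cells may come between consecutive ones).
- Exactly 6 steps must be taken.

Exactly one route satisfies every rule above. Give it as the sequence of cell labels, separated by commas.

The waypoints must appear in the order a2, b1, with no cell reused.
Route from c3: 2× left (reaching a3), 2× up (reaching a1), right to b1, down to b2 — 6 moves in all.
Check: order respected (a2 at step 3, b1 at step 5); 6 moves as required.

c3, b3, a3, a2, a1, b1, b2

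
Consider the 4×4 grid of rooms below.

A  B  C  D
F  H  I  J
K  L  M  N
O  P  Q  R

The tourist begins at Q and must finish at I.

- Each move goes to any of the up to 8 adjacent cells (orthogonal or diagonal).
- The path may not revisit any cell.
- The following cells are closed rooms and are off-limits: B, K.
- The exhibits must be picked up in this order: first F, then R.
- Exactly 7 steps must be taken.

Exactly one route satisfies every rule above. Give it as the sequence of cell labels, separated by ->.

The waypoints must appear in the order F, R, with no cell reused.
Route from Q: up-left 2 to F, right 1 to H, down-right 2 to R, up 1 to N, up-left 1 to I — 7 moves in all.
Check: order respected (F at step 2, R at step 5); 7 moves as required.

Q -> L -> F -> H -> M -> R -> N -> I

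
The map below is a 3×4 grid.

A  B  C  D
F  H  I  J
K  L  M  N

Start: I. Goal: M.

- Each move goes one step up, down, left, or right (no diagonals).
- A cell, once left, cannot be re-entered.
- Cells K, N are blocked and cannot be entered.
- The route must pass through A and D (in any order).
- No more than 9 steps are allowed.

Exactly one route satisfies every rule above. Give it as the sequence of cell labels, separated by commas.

Any route must reach A and D and still end at M within 9 moves, so the order of the required stops is forced.
Route from I: right 1 to J, up 1 to D, left 3 to A, down 1 to F, right 1 to H, down 1 to L, right 1 to M — 9 moves in all.
Check: all required cells visited; 9 ≤ 9 moves.

I, J, D, C, B, A, F, H, L, M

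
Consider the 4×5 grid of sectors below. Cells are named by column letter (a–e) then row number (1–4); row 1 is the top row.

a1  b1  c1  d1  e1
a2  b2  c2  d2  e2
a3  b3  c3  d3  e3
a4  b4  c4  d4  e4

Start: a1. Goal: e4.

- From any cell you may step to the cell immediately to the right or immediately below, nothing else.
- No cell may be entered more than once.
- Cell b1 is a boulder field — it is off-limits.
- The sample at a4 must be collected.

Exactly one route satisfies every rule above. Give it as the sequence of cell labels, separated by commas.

Moves only go right or down, so the column and row indices never decrease.
Route from a1: 3× down (reaching a4), 4× right (reaching e4) — 7 moves in all.
Check: all required cells visited.

a1, a2, a3, a4, b4, c4, d4, e4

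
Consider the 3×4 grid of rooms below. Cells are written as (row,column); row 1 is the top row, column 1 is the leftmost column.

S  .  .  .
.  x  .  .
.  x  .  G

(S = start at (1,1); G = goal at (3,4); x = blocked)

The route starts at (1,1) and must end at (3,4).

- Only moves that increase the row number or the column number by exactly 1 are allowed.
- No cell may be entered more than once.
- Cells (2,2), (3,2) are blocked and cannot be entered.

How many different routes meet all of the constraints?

A right/down-only route from (1,1) to (3,4) makes exactly 2 down-moves and 3 right-moves in some order.
With no other constraints that would be C(5,2) = 10 routes.
Subtract routes through each blocked cell (inclusion–exclusion for overlaps): − through (2,2): 6 − through (3,2): 3 + through (2,2)&(3,2): 2 → 3.
That gives 3 routes.

3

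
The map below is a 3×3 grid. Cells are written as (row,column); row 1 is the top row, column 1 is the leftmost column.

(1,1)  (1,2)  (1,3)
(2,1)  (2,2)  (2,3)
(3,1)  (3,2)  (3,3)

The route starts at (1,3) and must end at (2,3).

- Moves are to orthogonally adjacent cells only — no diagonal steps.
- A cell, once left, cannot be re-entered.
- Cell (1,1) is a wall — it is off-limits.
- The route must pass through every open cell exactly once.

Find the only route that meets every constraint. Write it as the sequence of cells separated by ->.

(1,3) -> (1,2) -> (2,2) -> (2,1) -> (3,1) -> (3,2) -> (3,3) -> (2,3)

Need to visit all 8 open cells exactly once, starting at (1,3) and ending at (2,3).
Cell (2,1) has only two open neighbours ((3,1) and (2,2)), so the path must pass straight through it: one of those is the cell it's entered from and the other is where it exits.
Route from (1,3): left to (1,2), down to (2,2), left to (2,1), down to (3,1), 2× right (reaching (3,3)), up to (2,3) — 7 moves in all.
Check: all 8 open cells covered.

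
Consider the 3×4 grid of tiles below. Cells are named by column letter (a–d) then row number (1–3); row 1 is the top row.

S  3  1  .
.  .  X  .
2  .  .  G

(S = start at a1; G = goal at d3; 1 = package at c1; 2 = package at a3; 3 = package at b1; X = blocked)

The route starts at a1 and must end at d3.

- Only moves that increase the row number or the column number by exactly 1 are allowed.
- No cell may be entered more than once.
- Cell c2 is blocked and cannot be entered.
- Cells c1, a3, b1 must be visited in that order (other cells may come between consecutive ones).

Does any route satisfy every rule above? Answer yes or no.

a3 lies to the left of c1, so going from c1 to a3 would need a leftward move — but moves only go right/down, so c1 cannot be visited before a3.

no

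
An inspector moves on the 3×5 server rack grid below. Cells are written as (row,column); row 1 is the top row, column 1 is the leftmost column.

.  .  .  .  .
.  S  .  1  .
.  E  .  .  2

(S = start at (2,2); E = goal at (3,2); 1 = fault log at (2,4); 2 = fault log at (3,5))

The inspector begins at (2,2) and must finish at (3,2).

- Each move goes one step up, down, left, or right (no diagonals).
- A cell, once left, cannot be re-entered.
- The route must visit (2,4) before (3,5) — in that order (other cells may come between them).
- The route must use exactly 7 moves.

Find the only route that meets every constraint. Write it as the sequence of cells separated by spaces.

The waypoints must appear in the order (2,4), (3,5), with no cell reused.
Route from (2,2): right 3 to (2,5), down 1 to (3,5), left 3 to (3,2) — 7 moves in all.
Check: order respected (1 at step 2, 2 at step 4); 7 moves as required.

(2,2) (2,3) (2,4) (2,5) (3,5) (3,4) (3,3) (3,2)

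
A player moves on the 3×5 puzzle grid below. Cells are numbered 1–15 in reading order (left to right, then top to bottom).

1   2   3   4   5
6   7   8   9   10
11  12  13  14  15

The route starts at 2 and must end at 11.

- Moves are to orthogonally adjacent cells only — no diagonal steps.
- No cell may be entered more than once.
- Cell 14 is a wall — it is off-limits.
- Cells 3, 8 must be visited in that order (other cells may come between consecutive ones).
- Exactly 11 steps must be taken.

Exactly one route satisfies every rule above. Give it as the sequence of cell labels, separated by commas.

The waypoints must appear in the order 3, 8, with no cell reused.
Route from 2: 3× right (reaching 5), down to 10, 2× left (reaching 8), down to 13, left to 12, up to 7, left to 6, down to 11 — 11 moves in all.
Check: order respected (3 at step 1, 8 at step 6); 11 moves as required.

2, 3, 4, 5, 10, 9, 8, 13, 12, 7, 6, 11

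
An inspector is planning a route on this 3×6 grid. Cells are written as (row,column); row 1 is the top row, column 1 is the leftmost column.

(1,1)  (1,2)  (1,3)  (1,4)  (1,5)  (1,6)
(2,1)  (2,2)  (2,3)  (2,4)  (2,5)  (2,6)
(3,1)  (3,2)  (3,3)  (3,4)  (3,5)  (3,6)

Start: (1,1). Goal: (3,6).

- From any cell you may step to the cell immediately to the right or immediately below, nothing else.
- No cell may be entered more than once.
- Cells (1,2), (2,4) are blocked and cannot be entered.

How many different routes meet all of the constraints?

3

A right/down-only route from (1,1) to (3,6) makes exactly 2 down-moves and 5 right-moves in some order.
With no other constraints that would be C(7,2) = 21 routes.
Subtract routes through each blocked cell (inclusion–exclusion for overlaps): − through (1,2): 15 − through (2,4): 12 + through (1,2)&(2,4): 9 → 3.
That gives 3 routes.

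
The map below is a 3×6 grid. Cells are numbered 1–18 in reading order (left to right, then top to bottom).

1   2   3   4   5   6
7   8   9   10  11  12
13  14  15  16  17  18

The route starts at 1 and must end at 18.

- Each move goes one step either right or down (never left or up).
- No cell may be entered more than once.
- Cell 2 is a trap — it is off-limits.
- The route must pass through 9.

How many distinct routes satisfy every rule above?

4

A right/down-only route from 1 to 18 makes exactly 2 down-moves and 5 right-moves in some order.
With no other constraints that would be C(7,2) = 21 routes.
Split at 9 and multiply the segment counts (each segment already excludes blocked cells): 1→9: 1; 9→18: 4; product = 4.
That gives 4 routes.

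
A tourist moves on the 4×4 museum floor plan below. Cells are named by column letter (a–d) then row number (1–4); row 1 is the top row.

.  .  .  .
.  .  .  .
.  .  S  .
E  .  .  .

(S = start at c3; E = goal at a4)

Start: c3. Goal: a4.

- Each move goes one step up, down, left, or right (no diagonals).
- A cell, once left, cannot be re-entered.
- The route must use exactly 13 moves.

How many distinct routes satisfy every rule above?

Need simple routes of exactly 13 moves from c3 to a4 (Manhattan distance 3, so 5 moves are spent on a detour and 5 undoing it).
Branch systematically from the start, pruning whenever the remaining move budget drops below the Manhattan distance to a4 or differs from it in parity. Grouping the completions by first move — via c2: 4; via c4: 12; via b3: 14; via d3: 2 — and summing: 4 + 12 + 14 + 2 = 32.
That gives 32 routes.

32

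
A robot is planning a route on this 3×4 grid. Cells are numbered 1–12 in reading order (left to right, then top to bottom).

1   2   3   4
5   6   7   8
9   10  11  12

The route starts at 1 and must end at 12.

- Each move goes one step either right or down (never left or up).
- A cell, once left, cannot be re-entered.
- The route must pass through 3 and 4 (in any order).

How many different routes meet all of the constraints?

A right/down-only route from 1 to 12 makes exactly 2 down-moves and 3 right-moves in some order.
With no other constraints that would be C(5,2) = 10 routes.
A monotone route can only reach the required cells in the order 3, 4, so split there and multiply the segment counts: 1→3: 1; 3→4: 1; 4→12: 1; product = 1.
That gives 1 route.

1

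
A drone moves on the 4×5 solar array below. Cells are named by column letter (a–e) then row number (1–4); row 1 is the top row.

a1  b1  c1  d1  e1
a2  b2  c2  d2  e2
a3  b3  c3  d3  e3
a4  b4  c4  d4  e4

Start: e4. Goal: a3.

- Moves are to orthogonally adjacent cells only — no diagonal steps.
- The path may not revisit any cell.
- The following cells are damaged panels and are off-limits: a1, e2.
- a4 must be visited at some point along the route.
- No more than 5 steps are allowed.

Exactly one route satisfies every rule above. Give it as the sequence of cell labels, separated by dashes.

Any route must reach a4 and still end at a3 within 5 moves, so the order of the required stops is forced.
Route from e4: 4× left (reaching a4), up to a3 — 5 moves in all.
Check: all required cells visited; 5 ≤ 5 moves.

e4 - d4 - c4 - b4 - a4 - a3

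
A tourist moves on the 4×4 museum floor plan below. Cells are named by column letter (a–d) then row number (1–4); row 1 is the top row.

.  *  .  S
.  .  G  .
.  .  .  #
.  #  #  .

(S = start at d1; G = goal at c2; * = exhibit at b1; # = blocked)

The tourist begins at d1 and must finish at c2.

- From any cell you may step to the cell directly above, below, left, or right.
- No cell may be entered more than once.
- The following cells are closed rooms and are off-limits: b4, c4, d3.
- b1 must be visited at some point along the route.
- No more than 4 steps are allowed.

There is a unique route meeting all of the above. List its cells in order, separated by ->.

The 4-move cap with required stops at b1 leaves no slack for detours.
Route from d1: left 2 to b1, down 1 to b2, right 1 to c2 — 4 moves in all.
Check: all required cells visited; 4 ≤ 4 moves.

d1 -> c1 -> b1 -> b2 -> c2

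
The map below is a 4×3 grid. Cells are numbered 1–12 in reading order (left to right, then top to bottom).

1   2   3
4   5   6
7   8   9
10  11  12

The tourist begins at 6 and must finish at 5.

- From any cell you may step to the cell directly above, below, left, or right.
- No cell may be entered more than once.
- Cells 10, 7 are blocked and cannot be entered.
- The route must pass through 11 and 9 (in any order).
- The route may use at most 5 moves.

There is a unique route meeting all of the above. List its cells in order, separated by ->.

The budget equals the shortest possible length, so every move has to be on a shortest route through the required cells.
Route from 6: 2× down (reaching 12), left to 11, 2× up (reaching 5) — 5 moves in all.
Check: all required cells visited; 5 ≤ 5 moves.

6 -> 9 -> 12 -> 11 -> 8 -> 5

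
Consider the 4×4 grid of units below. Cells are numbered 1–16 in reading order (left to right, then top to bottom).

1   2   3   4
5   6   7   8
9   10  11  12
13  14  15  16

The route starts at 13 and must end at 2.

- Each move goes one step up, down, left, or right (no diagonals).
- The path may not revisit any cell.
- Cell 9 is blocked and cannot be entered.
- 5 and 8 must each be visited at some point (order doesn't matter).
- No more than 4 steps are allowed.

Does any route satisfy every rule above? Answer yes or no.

Even ignoring the no-revisit rule, getting from 13 to 2, taking the cheapest ordering 13 → 5 → 8 → 2 needs at least 4 + 3 + 3 = 10 moves (fewest moves per leg, detouring around blocked cells), which exceeds the 4-move limit.

no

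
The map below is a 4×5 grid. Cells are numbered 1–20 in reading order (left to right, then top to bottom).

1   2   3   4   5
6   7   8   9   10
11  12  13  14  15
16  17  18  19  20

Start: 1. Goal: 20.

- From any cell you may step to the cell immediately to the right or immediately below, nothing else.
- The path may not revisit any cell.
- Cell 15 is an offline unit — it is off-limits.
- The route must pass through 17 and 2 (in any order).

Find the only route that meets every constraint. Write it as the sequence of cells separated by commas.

1, 2, 7, 12, 17, 18, 19, 20

Moves only go right or down, so the column and row indices never decrease.
Route from 1: right 1 to 2, down 3 to 17, right 3 to 20 — 7 moves in all.
Check: all required cells visited.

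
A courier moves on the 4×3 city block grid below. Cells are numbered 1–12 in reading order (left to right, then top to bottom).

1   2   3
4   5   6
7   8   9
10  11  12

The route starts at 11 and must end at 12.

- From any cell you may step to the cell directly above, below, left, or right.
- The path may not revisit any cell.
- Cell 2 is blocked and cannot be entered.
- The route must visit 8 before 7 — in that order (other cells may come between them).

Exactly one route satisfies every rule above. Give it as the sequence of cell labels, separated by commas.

11, 8, 7, 4, 5, 6, 9, 12

The waypoints must appear in the order 8, 7, with no cell reused.
Route from 11: up to 8, left to 7, up to 4, 2× right (reaching 6), 2× down (reaching 12) — 7 moves in all.
Check: order respected (8 at step 1, 7 at step 2).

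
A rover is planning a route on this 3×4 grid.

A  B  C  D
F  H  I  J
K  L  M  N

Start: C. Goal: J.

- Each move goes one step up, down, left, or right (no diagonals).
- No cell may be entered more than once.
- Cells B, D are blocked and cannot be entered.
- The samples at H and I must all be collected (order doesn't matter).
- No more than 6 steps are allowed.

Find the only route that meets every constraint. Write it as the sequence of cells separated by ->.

The 6-move cap with required stops at H, I leaves no slack for detours.
Route from C: down 1 to I, left 1 to H, down 1 to L, right 2 to N, up 1 to J — 6 moves in all.
Check: all required cells visited; 6 ≤ 6 moves.

C -> I -> H -> L -> M -> N -> J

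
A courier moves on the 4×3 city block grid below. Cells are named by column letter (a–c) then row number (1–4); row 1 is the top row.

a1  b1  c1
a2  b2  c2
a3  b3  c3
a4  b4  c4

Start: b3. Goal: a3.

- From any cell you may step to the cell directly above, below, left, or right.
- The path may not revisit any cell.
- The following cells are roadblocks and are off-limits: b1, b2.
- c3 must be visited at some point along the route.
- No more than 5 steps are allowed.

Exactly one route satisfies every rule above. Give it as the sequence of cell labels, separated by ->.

The budget equals the shortest possible length, so every move has to be on a shortest route through the required cells.
Route from b3: right to c3, down to c4, 2× left (reaching a4), up to a3 — 5 moves in all.
Check: all required cells visited; 5 ≤ 5 moves.

b3 -> c3 -> c4 -> b4 -> a4 -> a3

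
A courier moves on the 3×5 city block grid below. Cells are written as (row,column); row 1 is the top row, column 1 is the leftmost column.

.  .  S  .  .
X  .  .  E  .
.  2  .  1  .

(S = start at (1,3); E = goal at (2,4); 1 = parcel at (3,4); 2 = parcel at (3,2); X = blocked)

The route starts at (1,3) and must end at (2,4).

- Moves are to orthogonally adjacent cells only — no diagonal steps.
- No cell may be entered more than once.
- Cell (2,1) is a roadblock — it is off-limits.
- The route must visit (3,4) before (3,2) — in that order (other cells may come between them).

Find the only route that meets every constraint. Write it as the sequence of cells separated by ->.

(1,3) -> (1,4) -> (1,5) -> (2,5) -> (3,5) -> (3,4) -> (3,3) -> (3,2) -> (2,2) -> (2,3) -> (2,4)

The waypoints must appear in the order (3,4), (3,2), with no cell reused.
Route from (1,3): 2× right (reaching (1,5)), 2× down (reaching (3,5)), 3× left (reaching (3,2)), up to (2,2), 2× right (reaching (2,4)) — 10 moves in all.
Check: order respected (1 at step 5, 2 at step 7).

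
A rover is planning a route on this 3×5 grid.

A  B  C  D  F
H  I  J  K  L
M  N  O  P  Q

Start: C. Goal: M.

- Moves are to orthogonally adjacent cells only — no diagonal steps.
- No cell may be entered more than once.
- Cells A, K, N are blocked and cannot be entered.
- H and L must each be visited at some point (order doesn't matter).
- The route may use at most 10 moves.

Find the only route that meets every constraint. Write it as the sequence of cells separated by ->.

The 10-move cap with required stops at H, L leaves no slack for detours.
Route from C: 2× right (reaching F), 2× down (reaching Q), 2× left (reaching O), up to J, 2× left (reaching H), down to M — 10 moves in all.
Check: all required cells visited; 10 ≤ 10 moves.

C -> D -> F -> L -> Q -> P -> O -> J -> I -> H -> M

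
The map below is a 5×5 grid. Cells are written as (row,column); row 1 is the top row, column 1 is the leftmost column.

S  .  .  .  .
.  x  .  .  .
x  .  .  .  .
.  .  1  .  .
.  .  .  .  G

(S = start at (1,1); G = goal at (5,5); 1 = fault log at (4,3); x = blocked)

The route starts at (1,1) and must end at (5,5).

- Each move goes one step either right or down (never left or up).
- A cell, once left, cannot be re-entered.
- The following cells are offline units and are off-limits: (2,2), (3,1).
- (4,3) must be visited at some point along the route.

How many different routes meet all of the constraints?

3

A right/down-only route from (1,1) to (5,5) makes exactly 4 down-moves and 4 right-moves in some order.
With no other constraints that would be C(8,4) = 70 routes.
Split at (4,3) and multiply the segment counts (each segment already excludes blocked cells): (1,1)→(4,3): 1; (4,3)→(5,5): 3; product = 3.
That gives 3 routes.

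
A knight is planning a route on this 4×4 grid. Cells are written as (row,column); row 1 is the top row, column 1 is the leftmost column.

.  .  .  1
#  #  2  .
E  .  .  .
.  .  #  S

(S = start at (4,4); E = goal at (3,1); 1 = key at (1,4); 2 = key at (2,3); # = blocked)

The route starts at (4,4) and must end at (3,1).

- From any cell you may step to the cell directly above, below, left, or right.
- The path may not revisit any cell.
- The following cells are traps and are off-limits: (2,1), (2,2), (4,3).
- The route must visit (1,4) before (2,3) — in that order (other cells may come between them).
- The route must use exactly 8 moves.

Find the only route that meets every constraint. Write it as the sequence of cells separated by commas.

The waypoints must appear in the order (1,4), (2,3), with no cell reused.
Route from (4,4): 3× up (reaching (1,4)), left to (1,3), 2× down (reaching (3,3)), 2× left (reaching (3,1)) — 8 moves in all.
Check: order respected (1 at step 3, 2 at step 5); 8 moves as required.

(4,4), (3,4), (2,4), (1,4), (1,3), (2,3), (3,3), (3,2), (3,1)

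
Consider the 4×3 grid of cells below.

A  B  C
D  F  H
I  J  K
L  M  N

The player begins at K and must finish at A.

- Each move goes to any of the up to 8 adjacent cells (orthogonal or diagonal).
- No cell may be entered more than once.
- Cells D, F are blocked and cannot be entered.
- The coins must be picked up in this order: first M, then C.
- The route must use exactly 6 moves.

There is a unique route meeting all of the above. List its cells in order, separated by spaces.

The waypoints must appear in the order M, C, with no cell reused.
Route from K: down-left to M, up to J, up-right to H, up to C, 2× left (reaching A) — 6 moves in all.
Check: order respected (M at step 1, C at step 4); 6 moves as required.

K M J H C B A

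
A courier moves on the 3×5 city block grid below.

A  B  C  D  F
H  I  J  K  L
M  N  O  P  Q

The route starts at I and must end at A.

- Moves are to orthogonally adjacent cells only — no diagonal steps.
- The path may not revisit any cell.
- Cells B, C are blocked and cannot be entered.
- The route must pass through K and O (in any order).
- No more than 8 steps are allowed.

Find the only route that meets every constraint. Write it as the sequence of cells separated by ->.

The 8-move cap with required stops at K, O leaves no slack for detours.
Route from I: right 2 to K, down 1 to P, left 3 to M, up 2 to A — 8 moves in all.
Check: all required cells visited; 8 ≤ 8 moves.

I -> J -> K -> P -> O -> N -> M -> H -> A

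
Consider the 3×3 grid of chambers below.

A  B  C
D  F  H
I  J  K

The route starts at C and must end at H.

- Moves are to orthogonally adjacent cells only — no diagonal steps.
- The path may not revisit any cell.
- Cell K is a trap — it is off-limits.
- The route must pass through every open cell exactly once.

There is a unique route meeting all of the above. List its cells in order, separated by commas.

Need to visit all 8 open cells exactly once, starting at C and ending at H.
Route from C: 2× left (reaching A), 2× down (reaching I), right to J, up to F, right to H — 7 moves in all.
Check: all 8 open cells covered.

C, B, A, D, I, J, F, H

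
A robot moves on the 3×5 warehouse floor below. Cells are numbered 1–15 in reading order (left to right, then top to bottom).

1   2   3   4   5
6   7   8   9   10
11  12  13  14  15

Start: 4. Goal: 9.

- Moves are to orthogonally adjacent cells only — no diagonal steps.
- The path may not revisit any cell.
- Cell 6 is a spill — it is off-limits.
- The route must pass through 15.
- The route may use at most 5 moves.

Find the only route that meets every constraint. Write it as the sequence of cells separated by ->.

The budget equals the shortest possible length, so every move has to be on a shortest route through the required cells.
Route from 4: right to 5, 2× down (reaching 15), left to 14, up to 9 — 5 moves in all.
Check: all required cells visited; 5 ≤ 5 moves.

4 -> 5 -> 10 -> 15 -> 14 -> 9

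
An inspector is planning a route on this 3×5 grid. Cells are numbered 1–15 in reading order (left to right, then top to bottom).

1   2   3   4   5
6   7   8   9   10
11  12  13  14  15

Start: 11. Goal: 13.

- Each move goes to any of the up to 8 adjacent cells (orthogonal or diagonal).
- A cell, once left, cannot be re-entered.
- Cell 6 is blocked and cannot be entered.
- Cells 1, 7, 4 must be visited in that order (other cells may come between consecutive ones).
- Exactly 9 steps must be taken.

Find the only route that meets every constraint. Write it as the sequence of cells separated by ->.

11 -> 12 -> 8 -> 2 -> 1 -> 7 -> 3 -> 4 -> 9 -> 13

The waypoints must appear in the order 1, 7, 4, with no cell reused.
Route from 11: right to 12, up-right to 8, up-left to 2, left to 1, down-right to 7, up-right to 3, right to 4, down to 9, down-left to 13 — 9 moves in all.
Check: order respected (1 at step 4, 7 at step 5, 4 at step 7); 9 moves as required.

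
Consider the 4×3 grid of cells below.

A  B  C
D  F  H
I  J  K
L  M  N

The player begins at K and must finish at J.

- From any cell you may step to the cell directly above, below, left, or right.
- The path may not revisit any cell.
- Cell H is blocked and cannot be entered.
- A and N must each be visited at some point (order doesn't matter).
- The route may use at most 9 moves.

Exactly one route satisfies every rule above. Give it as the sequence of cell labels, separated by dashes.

The budget equals the shortest possible length, so every move has to be on a shortest route through the required cells.
Route from K: down to N, 2× left (reaching L), 3× up (reaching A), right to B, 2× down (reaching J) — 9 moves in all.
Check: all required cells visited; 9 ≤ 9 moves.

K - N - M - L - I - D - A - B - F - J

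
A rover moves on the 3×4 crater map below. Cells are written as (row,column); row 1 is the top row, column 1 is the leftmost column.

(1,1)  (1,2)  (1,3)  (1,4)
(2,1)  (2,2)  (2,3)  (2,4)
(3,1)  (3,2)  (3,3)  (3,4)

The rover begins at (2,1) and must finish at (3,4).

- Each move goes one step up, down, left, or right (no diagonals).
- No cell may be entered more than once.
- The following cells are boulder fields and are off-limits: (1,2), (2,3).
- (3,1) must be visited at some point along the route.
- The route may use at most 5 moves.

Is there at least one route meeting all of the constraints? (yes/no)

yes

One route that works: (2,1) → (3,1) → (3,2) → (3,3) → (3,4).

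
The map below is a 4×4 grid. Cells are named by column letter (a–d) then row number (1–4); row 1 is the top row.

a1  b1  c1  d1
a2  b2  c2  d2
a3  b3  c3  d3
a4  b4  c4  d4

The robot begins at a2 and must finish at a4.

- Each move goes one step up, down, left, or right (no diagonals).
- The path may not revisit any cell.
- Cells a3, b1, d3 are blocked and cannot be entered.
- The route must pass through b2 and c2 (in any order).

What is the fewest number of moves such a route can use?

6

Any route passes through b2 and c2 in some order between a2 and a4. Summing Manhattan distances along each leg and taking the cheapest ordering (a2 → c2 → b2 → a4) gives a lower bound of 2 + 1 + 3 = 6 moves.
A route of 6 moves achieves this: a2 → b2 → c2 → c3 → c4 → b4 → a4.
Since 6 matches the lower bound, it is optimal.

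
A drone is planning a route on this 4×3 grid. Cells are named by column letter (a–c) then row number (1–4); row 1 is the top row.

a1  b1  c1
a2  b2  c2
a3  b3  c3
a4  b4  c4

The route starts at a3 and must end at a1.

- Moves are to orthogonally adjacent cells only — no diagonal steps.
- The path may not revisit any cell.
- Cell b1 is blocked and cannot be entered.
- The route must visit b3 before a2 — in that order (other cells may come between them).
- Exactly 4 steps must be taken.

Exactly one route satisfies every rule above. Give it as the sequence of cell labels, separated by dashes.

The waypoints must appear in the order b3, a2, with no cell reused.
Route from a3: right to b3, up to b2, left to a2, up to a1 — 4 moves in all.
Check: order respected (b3 at step 1, a2 at step 3); 4 moves as required.

a3 - b3 - b2 - a2 - a1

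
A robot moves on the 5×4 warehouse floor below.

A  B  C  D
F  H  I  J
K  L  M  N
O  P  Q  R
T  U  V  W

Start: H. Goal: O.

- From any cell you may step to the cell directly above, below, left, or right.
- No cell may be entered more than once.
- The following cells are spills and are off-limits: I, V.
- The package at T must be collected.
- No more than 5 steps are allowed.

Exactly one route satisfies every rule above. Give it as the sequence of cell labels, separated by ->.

H -> L -> P -> U -> T -> O

The budget equals the shortest possible length, so every move has to be on a shortest route through the required cells.
Route from H: 3× down (reaching U), left to T, up to O — 5 moves in all.
Check: all required cells visited; 5 ≤ 5 moves.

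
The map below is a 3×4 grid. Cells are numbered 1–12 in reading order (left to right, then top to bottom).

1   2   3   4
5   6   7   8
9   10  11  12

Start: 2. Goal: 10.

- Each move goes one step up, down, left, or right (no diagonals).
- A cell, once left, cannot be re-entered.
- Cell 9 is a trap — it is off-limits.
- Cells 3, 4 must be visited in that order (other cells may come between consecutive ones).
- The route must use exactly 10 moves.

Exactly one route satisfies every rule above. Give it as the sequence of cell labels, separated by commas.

2, 1, 5, 6, 7, 3, 4, 8, 12, 11, 10

The waypoints must appear in the order 3, 4, with no cell reused.
Route from 2: left to 1, down to 5, 2× right (reaching 7), up to 3, right to 4, 2× down (reaching 12), 2× left (reaching 10) — 10 moves in all.
Check: order respected (3 at step 5, 4 at step 6); 10 moves as required.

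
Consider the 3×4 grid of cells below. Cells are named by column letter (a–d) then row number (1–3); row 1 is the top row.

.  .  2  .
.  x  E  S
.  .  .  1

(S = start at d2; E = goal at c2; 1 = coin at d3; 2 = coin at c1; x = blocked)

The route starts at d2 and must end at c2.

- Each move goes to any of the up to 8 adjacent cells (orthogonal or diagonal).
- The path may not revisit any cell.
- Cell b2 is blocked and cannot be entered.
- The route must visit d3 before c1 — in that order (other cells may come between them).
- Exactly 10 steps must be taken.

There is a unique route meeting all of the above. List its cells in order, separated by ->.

The waypoints must appear in the order d3, c1, with no cell reused.
Route from d2: down 1 to d3, left 3 to a3, up 2 to a1, right 3 to d1, down-left 1 to c2 — 10 moves in all.
Check: order respected (1 at step 1, 2 at step 8); 10 moves as required.

d2 -> d3 -> c3 -> b3 -> a3 -> a2 -> a1 -> b1 -> c1 -> d1 -> c2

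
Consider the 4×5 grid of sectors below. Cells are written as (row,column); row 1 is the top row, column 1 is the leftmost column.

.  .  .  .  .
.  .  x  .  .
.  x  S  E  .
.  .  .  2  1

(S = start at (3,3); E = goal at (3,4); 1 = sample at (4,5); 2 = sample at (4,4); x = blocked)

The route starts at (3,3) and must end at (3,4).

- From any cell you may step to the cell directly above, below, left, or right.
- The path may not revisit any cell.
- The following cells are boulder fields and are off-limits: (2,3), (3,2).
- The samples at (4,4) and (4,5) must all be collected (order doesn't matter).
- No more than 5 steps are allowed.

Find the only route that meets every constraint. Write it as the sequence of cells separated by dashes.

(3,3) - (4,3) - (4,4) - (4,5) - (3,5) - (3,4)

Any route must reach (4,4) and (4,5) and still end at (3,4) within 5 moves, so the order of the required stops is forced.
Route from (3,3): down to (4,3), 2× right (reaching (4,5)), up to (3,5), left to (3,4) — 5 moves in all.
Check: all required cells visited; 5 ≤ 5 moves.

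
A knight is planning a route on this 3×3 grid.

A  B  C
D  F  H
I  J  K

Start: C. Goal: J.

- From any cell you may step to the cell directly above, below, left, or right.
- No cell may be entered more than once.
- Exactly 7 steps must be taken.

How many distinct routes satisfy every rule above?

2

Need simple routes of exactly 7 moves from C to J (Manhattan distance 3, so 2 moves are spent on a detour and 2 undoing it).
Enumerating: C H F B A D I J | C B A D F H K J.
That gives 2 routes.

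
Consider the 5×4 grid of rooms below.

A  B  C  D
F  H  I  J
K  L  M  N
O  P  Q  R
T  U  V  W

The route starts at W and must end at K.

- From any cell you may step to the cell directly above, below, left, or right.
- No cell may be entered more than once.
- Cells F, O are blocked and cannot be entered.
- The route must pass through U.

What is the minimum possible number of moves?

5

Any route passes through U somewhere between W and K. Summing Manhattan distances along the two legs (W → U → K) gives a lower bound of 2 + 3 = 5 moves.
A route of 5 moves achieves this: W → V → U → P → L → K.
Since 5 matches the lower bound, it is optimal.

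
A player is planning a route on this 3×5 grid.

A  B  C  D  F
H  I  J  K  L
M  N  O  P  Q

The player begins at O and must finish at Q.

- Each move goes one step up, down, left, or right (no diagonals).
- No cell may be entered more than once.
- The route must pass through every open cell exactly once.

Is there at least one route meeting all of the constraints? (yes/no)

yes

One route that works: O → J → I → N → M → H → A → B → C → D → F → L → K → P → Q.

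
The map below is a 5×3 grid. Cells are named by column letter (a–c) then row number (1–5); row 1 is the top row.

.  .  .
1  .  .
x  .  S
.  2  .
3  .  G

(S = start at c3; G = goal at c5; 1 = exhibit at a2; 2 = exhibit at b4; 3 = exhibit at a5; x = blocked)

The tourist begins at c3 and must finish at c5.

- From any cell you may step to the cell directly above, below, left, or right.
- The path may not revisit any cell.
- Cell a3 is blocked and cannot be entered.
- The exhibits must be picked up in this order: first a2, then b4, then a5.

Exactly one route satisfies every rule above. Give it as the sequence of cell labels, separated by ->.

The waypoints must appear in the order a2, b4, a5, with no cell reused.
Route from c3: up 2 to c1, left 2 to a1, down 1 to a2, right 1 to b2, down 2 to b4, left 1 to a4, down 1 to a5, right 2 to c5 — 12 moves in all.
Check: order respected (1 at step 5, 2 at step 8, 3 at step 10).

c3 -> c2 -> c1 -> b1 -> a1 -> a2 -> b2 -> b3 -> b4 -> a4 -> a5 -> b5 -> c5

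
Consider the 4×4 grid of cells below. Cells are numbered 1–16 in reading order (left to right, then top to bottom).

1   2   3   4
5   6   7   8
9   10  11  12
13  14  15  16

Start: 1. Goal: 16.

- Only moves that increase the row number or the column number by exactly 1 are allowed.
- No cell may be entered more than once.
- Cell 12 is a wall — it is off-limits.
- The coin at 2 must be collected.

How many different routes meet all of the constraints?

A right/down-only route from 1 to 16 makes exactly 3 down-moves and 3 right-moves in some order.
With no other constraints that would be C(6,3) = 20 routes.
Split at 2 and multiply the segment counts (each segment already excludes blocked cells): 1→2: 1; 2→16: 4; product = 4.
That gives 4 routes.

4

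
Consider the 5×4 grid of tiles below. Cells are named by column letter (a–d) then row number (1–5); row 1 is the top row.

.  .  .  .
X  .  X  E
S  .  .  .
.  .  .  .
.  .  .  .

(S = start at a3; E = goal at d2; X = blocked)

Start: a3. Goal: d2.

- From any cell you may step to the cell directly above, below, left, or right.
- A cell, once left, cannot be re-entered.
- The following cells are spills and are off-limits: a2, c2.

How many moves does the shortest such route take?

The Manhattan distance from a3 to d2 is |3−2| + |1−4| = 4, so at least 4 moves are needed.
A route of 4 moves achieves this: a3 → b3 → c3 → d3 → d2.
Since 4 matches the lower bound, it is optimal.

4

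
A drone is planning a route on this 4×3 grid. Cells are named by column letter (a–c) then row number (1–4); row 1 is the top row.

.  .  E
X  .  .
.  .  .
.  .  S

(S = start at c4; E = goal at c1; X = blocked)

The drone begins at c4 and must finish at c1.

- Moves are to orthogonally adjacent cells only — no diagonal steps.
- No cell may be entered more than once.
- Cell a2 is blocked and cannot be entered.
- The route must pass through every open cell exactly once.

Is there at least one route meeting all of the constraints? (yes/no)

no

Cell a1 has only one open neighbour but is neither the start nor the goal, so a Hamiltonian route would have to both enter and leave it through the same neighbour — impossible without revisiting.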